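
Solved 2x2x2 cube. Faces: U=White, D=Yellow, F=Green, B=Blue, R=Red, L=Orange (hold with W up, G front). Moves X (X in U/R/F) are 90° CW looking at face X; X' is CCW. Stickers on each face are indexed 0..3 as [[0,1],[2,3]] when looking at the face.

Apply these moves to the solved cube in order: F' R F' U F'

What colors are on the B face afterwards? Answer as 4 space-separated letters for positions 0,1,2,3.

After move 1 (F'): F=GGGG U=WWRR R=YRYR D=OOYY L=OWOW
After move 2 (R): R=YYRR U=WGRG F=GOGY D=OBYB B=RBWB
After move 3 (F'): F=OYGG U=WGYR R=BYOR D=WWYB L=OGOR
After move 4 (U): U=YWRG F=BYGG R=RBOR B=OGWB L=OYOR
After move 5 (F'): F=YGBG U=YWRO R=WBWR D=YRYB L=OGOR
Query: B face = OGWB

Answer: O G W B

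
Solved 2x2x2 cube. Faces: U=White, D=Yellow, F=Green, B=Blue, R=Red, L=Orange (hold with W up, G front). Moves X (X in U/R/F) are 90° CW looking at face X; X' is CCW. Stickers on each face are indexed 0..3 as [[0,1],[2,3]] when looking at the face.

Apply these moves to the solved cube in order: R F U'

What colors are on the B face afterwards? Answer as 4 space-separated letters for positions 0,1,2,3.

After move 1 (R): R=RRRR U=WGWG F=GYGY D=YBYB B=WBWB
After move 2 (F): F=GGYY U=WGOO R=WRGR D=RRYB L=OYOB
After move 3 (U'): U=GOWO F=OYYY R=GGGR B=WRWB L=WBOB
Query: B face = WRWB

Answer: W R W B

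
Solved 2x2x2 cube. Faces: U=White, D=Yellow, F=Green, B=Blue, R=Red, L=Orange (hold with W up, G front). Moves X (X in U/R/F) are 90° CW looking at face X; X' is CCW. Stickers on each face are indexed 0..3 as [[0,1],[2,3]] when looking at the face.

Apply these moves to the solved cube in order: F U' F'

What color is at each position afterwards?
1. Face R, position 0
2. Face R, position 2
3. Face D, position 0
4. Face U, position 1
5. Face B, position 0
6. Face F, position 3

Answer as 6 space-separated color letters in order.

Answer: R R B O W G

Derivation:
After move 1 (F): F=GGGG U=WWOO R=WRWR D=RRYY L=OYOY
After move 2 (U'): U=WOWO F=OYGG R=GGWR B=WRBB L=BBOY
After move 3 (F'): F=YGOG U=WOGW R=RGRR D=BYYY L=BOOW
Query 1: R[0] = R
Query 2: R[2] = R
Query 3: D[0] = B
Query 4: U[1] = O
Query 5: B[0] = W
Query 6: F[3] = G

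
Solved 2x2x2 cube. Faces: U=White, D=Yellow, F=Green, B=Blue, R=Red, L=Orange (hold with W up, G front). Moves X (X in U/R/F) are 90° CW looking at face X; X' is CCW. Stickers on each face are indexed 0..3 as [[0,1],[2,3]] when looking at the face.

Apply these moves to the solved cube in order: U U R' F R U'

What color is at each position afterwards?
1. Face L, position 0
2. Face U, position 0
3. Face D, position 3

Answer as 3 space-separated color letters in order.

After move 1 (U): U=WWWW F=RRGG R=BBRR B=OOBB L=GGOO
After move 2 (U): U=WWWW F=BBGG R=OORR B=GGBB L=RROO
After move 3 (R'): R=OROR U=WBWG F=BWGW D=YBYG B=YGYB
After move 4 (F): F=GBWW U=WBOR R=WRGR D=OOYG L=RYOB
After move 5 (R): R=GWRR U=WBOW F=GOWG D=OYYY B=RGBB
After move 6 (U'): U=BWWO F=RYWG R=GORR B=GWBB L=RGOB
Query 1: L[0] = R
Query 2: U[0] = B
Query 3: D[3] = Y

Answer: R B Y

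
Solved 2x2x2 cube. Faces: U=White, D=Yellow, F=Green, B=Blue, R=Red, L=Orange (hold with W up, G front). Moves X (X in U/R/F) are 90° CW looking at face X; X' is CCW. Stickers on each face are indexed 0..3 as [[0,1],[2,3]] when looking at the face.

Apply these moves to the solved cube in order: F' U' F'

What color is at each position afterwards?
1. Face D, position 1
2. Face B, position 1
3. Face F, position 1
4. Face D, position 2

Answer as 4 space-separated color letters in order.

After move 1 (F'): F=GGGG U=WWRR R=YRYR D=OOYY L=OWOW
After move 2 (U'): U=WRWR F=OWGG R=GGYR B=YRBB L=BBOW
After move 3 (F'): F=WGOG U=WRGY R=OGOR D=BWYY L=BROW
Query 1: D[1] = W
Query 2: B[1] = R
Query 3: F[1] = G
Query 4: D[2] = Y

Answer: W R G Y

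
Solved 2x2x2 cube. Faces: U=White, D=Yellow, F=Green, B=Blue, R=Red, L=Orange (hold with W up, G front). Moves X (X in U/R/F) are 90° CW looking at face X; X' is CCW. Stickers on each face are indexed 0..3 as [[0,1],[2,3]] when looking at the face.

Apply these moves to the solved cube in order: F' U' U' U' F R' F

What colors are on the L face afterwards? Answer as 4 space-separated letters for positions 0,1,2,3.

Answer: G Y O Y

Derivation:
After move 1 (F'): F=GGGG U=WWRR R=YRYR D=OOYY L=OWOW
After move 2 (U'): U=WRWR F=OWGG R=GGYR B=YRBB L=BBOW
After move 3 (U'): U=RRWW F=BBGG R=OWYR B=GGBB L=YROW
After move 4 (U'): U=RWRW F=YRGG R=BBYR B=OWBB L=GGOW
After move 5 (F): F=GYGR U=RWWG R=RBWR D=YBYY L=GOOO
After move 6 (R'): R=BRRW U=RBWO F=GWGG D=YYYR B=YWBB
After move 7 (F): F=GGGW U=RBOO R=WROW D=RBYR L=GYOY
Query: L face = GYOY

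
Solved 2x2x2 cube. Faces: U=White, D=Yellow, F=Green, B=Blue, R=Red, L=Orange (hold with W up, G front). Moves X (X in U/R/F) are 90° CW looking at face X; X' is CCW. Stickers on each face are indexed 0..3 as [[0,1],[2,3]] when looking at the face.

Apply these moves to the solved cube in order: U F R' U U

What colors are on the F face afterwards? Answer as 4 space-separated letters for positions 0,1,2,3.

Answer: Y O G G

Derivation:
After move 1 (U): U=WWWW F=RRGG R=BBRR B=OOBB L=GGOO
After move 2 (F): F=GRGR U=WWOG R=WBWR D=RBYY L=GYOY
After move 3 (R'): R=BRWW U=WBOO F=GWGG D=RRYR B=YOBB
After move 4 (U): U=OWOB F=BRGG R=YOWW B=GYBB L=GWOY
After move 5 (U): U=OOBW F=YOGG R=GYWW B=GWBB L=BROY
Query: F face = YOGG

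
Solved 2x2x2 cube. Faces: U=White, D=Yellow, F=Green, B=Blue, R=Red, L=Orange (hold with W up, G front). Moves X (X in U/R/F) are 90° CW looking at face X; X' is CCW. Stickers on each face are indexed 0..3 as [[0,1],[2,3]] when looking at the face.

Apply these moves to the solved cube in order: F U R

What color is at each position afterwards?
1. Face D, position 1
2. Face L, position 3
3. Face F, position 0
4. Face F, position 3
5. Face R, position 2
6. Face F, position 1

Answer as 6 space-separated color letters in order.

After move 1 (F): F=GGGG U=WWOO R=WRWR D=RRYY L=OYOY
After move 2 (U): U=OWOW F=WRGG R=BBWR B=OYBB L=GGOY
After move 3 (R): R=WBRB U=OROG F=WRGY D=RBYO B=WYWB
Query 1: D[1] = B
Query 2: L[3] = Y
Query 3: F[0] = W
Query 4: F[3] = Y
Query 5: R[2] = R
Query 6: F[1] = R

Answer: B Y W Y R R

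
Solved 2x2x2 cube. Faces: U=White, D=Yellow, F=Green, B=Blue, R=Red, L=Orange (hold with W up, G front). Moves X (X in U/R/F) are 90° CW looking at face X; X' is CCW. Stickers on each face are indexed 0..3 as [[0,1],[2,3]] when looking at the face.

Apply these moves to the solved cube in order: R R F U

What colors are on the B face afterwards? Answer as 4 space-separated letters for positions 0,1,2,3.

After move 1 (R): R=RRRR U=WGWG F=GYGY D=YBYB B=WBWB
After move 2 (R): R=RRRR U=WYWY F=GBGB D=YWYW B=GBGB
After move 3 (F): F=GGBB U=WYOO R=WRYR D=RRYW L=OYOW
After move 4 (U): U=OWOY F=WRBB R=GBYR B=OYGB L=GGOW
Query: B face = OYGB

Answer: O Y G B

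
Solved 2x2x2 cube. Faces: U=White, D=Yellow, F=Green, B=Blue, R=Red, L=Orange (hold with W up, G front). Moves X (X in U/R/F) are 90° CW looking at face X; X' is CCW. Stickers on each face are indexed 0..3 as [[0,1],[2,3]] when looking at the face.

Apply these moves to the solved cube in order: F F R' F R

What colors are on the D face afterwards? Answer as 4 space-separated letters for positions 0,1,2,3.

Answer: O W Y Y

Derivation:
After move 1 (F): F=GGGG U=WWOO R=WRWR D=RRYY L=OYOY
After move 2 (F): F=GGGG U=WWYY R=OROR D=WWYY L=OROR
After move 3 (R'): R=RROO U=WBYB F=GWGY D=WGYG B=YBWB
After move 4 (F): F=GGYW U=WBRR R=YRBO D=ORYG L=OWOG
After move 5 (R): R=BYOR U=WGRW F=GRYG D=OWYY B=RBBB
Query: D face = OWYY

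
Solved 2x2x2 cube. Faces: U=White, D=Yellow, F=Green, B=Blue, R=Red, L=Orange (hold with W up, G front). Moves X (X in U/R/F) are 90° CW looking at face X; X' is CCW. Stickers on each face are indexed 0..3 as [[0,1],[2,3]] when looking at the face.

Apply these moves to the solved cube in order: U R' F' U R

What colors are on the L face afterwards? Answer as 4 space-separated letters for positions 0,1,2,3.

Answer: W W O W

Derivation:
After move 1 (U): U=WWWW F=RRGG R=BBRR B=OOBB L=GGOO
After move 2 (R'): R=BRBR U=WBWO F=RWGW D=YRYG B=YOYB
After move 3 (F'): F=WWRG U=WBBB R=RRYR D=GOYG L=GOOW
After move 4 (U): U=BWBB F=RRRG R=YOYR B=GOYB L=WWOW
After move 5 (R): R=YYRO U=BRBG F=RORG D=GYYG B=BOWB
Query: L face = WWOW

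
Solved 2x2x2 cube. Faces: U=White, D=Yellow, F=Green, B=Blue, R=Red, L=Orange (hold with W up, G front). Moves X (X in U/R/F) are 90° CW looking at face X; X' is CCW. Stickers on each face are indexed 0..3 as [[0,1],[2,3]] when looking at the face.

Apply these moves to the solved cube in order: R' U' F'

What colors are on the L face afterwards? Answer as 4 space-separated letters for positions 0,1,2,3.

Answer: Y W O W

Derivation:
After move 1 (R'): R=RRRR U=WBWB F=GWGW D=YGYG B=YBYB
After move 2 (U'): U=BBWW F=OOGW R=GWRR B=RRYB L=YBOO
After move 3 (F'): F=OWOG U=BBGR R=GWYR D=BOYG L=YWOW
Query: L face = YWOW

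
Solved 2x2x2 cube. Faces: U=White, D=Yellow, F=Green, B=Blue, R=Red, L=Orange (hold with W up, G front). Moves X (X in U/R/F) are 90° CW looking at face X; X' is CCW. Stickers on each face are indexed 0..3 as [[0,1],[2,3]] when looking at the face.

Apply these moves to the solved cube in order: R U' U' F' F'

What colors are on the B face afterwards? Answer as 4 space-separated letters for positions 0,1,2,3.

Answer: G Y W B

Derivation:
After move 1 (R): R=RRRR U=WGWG F=GYGY D=YBYB B=WBWB
After move 2 (U'): U=GGWW F=OOGY R=GYRR B=RRWB L=WBOO
After move 3 (U'): U=GWGW F=WBGY R=OORR B=GYWB L=RROO
After move 4 (F'): F=BYWG U=GWOR R=BOYR D=ROYB L=RWOG
After move 5 (F'): F=YGBW U=GWBY R=OORR D=WGYB L=RROO
Query: B face = GYWB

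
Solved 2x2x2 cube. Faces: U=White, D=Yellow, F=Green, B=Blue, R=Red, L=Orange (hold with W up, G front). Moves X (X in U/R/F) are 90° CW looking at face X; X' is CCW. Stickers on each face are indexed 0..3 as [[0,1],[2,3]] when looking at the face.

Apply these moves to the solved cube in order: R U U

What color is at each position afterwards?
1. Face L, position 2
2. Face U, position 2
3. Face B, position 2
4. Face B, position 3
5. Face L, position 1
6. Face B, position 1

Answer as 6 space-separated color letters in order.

After move 1 (R): R=RRRR U=WGWG F=GYGY D=YBYB B=WBWB
After move 2 (U): U=WWGG F=RRGY R=WBRR B=OOWB L=GYOO
After move 3 (U): U=GWGW F=WBGY R=OORR B=GYWB L=RROO
Query 1: L[2] = O
Query 2: U[2] = G
Query 3: B[2] = W
Query 4: B[3] = B
Query 5: L[1] = R
Query 6: B[1] = Y

Answer: O G W B R Y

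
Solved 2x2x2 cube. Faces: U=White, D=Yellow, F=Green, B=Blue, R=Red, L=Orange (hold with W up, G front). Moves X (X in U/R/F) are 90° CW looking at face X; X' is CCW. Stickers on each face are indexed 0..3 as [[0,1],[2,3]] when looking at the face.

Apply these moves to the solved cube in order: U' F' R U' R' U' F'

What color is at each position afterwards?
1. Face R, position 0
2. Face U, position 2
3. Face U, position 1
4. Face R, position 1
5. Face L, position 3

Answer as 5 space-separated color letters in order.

Answer: W B Y G G

Derivation:
After move 1 (U'): U=WWWW F=OOGG R=GGRR B=RRBB L=BBOO
After move 2 (F'): F=OGOG U=WWGR R=YGYR D=BOYY L=BWOW
After move 3 (R): R=YYRG U=WGGG F=OOOY D=BBYR B=RRWB
After move 4 (U'): U=GGWG F=BWOY R=OORG B=YYWB L=RROW
After move 5 (R'): R=OGOR U=GWWY F=BGOG D=BWYY B=RYBB
After move 6 (U'): U=WYGW F=RROG R=BGOR B=OGBB L=RYOW
After move 7 (F'): F=RGRO U=WYBO R=WGBR D=YWYY L=RWOG
Query 1: R[0] = W
Query 2: U[2] = B
Query 3: U[1] = Y
Query 4: R[1] = G
Query 5: L[3] = G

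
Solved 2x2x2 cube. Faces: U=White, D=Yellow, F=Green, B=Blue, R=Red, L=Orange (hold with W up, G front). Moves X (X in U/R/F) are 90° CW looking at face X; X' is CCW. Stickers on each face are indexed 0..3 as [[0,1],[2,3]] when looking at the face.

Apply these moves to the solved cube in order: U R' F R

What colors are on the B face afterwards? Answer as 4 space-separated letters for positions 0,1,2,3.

After move 1 (U): U=WWWW F=RRGG R=BBRR B=OOBB L=GGOO
After move 2 (R'): R=BRBR U=WBWO F=RWGW D=YRYG B=YOYB
After move 3 (F): F=GRWW U=WBOG R=WROR D=BBYG L=GYOR
After move 4 (R): R=OWRR U=WROW F=GBWG D=BYYY B=GOBB
Query: B face = GOBB

Answer: G O B B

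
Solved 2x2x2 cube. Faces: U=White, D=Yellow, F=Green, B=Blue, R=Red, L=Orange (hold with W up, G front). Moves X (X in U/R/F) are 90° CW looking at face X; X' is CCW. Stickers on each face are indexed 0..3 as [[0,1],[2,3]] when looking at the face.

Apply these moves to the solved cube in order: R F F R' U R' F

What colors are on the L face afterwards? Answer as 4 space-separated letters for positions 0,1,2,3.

After move 1 (R): R=RRRR U=WGWG F=GYGY D=YBYB B=WBWB
After move 2 (F): F=GGYY U=WGOO R=WRGR D=RRYB L=OYOB
After move 3 (F): F=YGYG U=WGBY R=OROR D=GWYB L=OROR
After move 4 (R'): R=RROO U=WWBW F=YGYY D=GGYG B=BBWB
After move 5 (U): U=BWWW F=RRYY R=BBOO B=ORWB L=YGOR
After move 6 (R'): R=BOBO U=BWWO F=RWYW D=GRYY B=GRGB
After move 7 (F): F=YRWW U=BWRG R=WOOO D=BBYY L=YGOR
Query: L face = YGOR

Answer: Y G O R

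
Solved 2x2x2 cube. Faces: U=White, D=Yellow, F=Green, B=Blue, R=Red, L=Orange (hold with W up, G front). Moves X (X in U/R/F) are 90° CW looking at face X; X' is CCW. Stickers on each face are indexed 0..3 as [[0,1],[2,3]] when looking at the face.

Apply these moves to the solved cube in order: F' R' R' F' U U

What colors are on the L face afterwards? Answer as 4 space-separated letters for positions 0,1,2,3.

After move 1 (F'): F=GGGG U=WWRR R=YRYR D=OOYY L=OWOW
After move 2 (R'): R=RRYY U=WBRB F=GWGR D=OGYG B=YBOB
After move 3 (R'): R=RYRY U=WORY F=GBGB D=OWYR B=GBGB
After move 4 (F'): F=BBGG U=WORR R=WYOY D=WWYR L=OYOR
After move 5 (U): U=RWRO F=WYGG R=GBOY B=OYGB L=BBOR
After move 6 (U): U=RROW F=GBGG R=OYOY B=BBGB L=WYOR
Query: L face = WYOR

Answer: W Y O R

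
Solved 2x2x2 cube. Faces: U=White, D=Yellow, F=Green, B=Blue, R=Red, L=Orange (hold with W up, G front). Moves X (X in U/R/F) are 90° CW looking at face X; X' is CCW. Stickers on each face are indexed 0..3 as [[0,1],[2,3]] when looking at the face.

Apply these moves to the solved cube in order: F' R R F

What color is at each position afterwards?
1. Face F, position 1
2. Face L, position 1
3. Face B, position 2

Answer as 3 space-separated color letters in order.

Answer: G O G

Derivation:
After move 1 (F'): F=GGGG U=WWRR R=YRYR D=OOYY L=OWOW
After move 2 (R): R=YYRR U=WGRG F=GOGY D=OBYB B=RBWB
After move 3 (R): R=RYRY U=WORY F=GBGB D=OWYR B=GBGB
After move 4 (F): F=GGBB U=WOWW R=RYYY D=RRYR L=OOOW
Query 1: F[1] = G
Query 2: L[1] = O
Query 3: B[2] = G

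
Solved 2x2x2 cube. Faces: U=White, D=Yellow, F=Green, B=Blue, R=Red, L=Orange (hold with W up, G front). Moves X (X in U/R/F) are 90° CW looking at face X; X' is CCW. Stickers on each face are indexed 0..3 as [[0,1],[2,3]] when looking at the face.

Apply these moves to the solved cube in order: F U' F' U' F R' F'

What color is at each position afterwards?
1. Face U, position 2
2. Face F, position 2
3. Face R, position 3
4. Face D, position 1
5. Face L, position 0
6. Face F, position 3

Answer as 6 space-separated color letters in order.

Answer: G O G Y W G

Derivation:
After move 1 (F): F=GGGG U=WWOO R=WRWR D=RRYY L=OYOY
After move 2 (U'): U=WOWO F=OYGG R=GGWR B=WRBB L=BBOY
After move 3 (F'): F=YGOG U=WOGW R=RGRR D=BYYY L=BOOW
After move 4 (U'): U=OWWG F=BOOG R=YGRR B=RGBB L=WROW
After move 5 (F): F=OBGO U=OWWR R=WGGR D=RYYY L=WBOY
After move 6 (R'): R=GRWG U=OBWR F=OWGR D=RBYO B=YGYB
After move 7 (F'): F=WROG U=OBGW R=BRRG D=BYYO L=WROW
Query 1: U[2] = G
Query 2: F[2] = O
Query 3: R[3] = G
Query 4: D[1] = Y
Query 5: L[0] = W
Query 6: F[3] = G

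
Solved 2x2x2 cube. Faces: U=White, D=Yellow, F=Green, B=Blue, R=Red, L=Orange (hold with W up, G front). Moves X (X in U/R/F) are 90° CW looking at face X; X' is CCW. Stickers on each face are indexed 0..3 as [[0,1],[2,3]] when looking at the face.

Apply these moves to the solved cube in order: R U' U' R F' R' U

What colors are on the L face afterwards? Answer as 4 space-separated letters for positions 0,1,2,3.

After move 1 (R): R=RRRR U=WGWG F=GYGY D=YBYB B=WBWB
After move 2 (U'): U=GGWW F=OOGY R=GYRR B=RRWB L=WBOO
After move 3 (U'): U=GWGW F=WBGY R=OORR B=GYWB L=RROO
After move 4 (R): R=RORO U=GBGY F=WBGB D=YWYG B=WYWB
After move 5 (F'): F=BBWG U=GBRR R=WOYO D=ROYG L=RYOG
After move 6 (R'): R=OOWY U=GWRW F=BBWR D=RBYG B=GYOB
After move 7 (U): U=RGWW F=OOWR R=GYWY B=RYOB L=BBOG
Query: L face = BBOG

Answer: B B O G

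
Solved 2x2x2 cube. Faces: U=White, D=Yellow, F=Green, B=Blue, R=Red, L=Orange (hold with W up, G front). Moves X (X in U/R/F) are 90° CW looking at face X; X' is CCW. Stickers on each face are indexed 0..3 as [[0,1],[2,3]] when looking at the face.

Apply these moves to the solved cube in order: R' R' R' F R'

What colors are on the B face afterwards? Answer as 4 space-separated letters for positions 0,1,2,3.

After move 1 (R'): R=RRRR U=WBWB F=GWGW D=YGYG B=YBYB
After move 2 (R'): R=RRRR U=WYWY F=GBGB D=YWYW B=GBGB
After move 3 (R'): R=RRRR U=WGWG F=GYGY D=YBYB B=WBWB
After move 4 (F): F=GGYY U=WGOO R=WRGR D=RRYB L=OYOB
After move 5 (R'): R=RRWG U=WWOW F=GGYO D=RGYY B=BBRB
Query: B face = BBRB

Answer: B B R B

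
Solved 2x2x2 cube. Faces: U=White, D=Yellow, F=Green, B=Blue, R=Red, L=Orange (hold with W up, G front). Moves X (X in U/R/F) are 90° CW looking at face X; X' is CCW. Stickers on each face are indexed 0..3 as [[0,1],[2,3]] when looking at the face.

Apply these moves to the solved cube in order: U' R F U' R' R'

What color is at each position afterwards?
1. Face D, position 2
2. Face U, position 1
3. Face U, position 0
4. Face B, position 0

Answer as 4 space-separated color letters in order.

After move 1 (U'): U=WWWW F=OOGG R=GGRR B=RRBB L=BBOO
After move 2 (R): R=RGRG U=WOWG F=OYGY D=YBYR B=WRWB
After move 3 (F): F=GOYY U=WOOB R=WGGG D=RRYR L=BYOB
After move 4 (U'): U=OBWO F=BYYY R=GOGG B=WGWB L=WROB
After move 5 (R'): R=OGGG U=OWWW F=BBYO D=RYYY B=RGRB
After move 6 (R'): R=GGOG U=ORWR F=BWYW D=RBYO B=YGYB
Query 1: D[2] = Y
Query 2: U[1] = R
Query 3: U[0] = O
Query 4: B[0] = Y

Answer: Y R O Y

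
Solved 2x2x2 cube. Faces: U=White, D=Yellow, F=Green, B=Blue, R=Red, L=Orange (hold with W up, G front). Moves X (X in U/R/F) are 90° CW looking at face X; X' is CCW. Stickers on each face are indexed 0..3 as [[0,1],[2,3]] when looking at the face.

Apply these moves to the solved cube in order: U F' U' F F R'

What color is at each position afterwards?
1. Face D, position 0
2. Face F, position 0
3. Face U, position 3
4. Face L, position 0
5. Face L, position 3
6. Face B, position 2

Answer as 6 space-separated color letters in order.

After move 1 (U): U=WWWW F=RRGG R=BBRR B=OOBB L=GGOO
After move 2 (F'): F=RGRG U=WWBR R=YBYR D=GOYY L=GWOW
After move 3 (U'): U=WRWB F=GWRG R=RGYR B=YBBB L=OOOW
After move 4 (F): F=RGGW U=WRWO R=WGBR D=YRYY L=OGOO
After move 5 (F): F=GRWG U=WROG R=WGOR D=BWYY L=OYOR
After move 6 (R'): R=GRWO U=WBOY F=GRWG D=BRYG B=YBWB
Query 1: D[0] = B
Query 2: F[0] = G
Query 3: U[3] = Y
Query 4: L[0] = O
Query 5: L[3] = R
Query 6: B[2] = W

Answer: B G Y O R W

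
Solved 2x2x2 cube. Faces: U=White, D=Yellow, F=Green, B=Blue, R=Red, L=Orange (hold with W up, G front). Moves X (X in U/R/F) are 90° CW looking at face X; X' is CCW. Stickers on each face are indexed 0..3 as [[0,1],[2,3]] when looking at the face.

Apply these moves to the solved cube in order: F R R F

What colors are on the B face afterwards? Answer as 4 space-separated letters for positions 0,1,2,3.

After move 1 (F): F=GGGG U=WWOO R=WRWR D=RRYY L=OYOY
After move 2 (R): R=WWRR U=WGOG F=GRGY D=RBYB B=OBWB
After move 3 (R): R=RWRW U=WROY F=GBGB D=RWYO B=GBGB
After move 4 (F): F=GGBB U=WRYY R=OWYW D=RRYO L=OROW
Query: B face = GBGB

Answer: G B G B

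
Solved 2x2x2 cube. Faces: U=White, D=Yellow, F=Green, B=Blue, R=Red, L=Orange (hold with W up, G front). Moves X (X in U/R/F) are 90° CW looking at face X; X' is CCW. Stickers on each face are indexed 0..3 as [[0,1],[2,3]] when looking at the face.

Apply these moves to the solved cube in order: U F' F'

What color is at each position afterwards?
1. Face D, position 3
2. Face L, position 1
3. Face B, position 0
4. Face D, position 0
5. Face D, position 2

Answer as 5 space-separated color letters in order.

After move 1 (U): U=WWWW F=RRGG R=BBRR B=OOBB L=GGOO
After move 2 (F'): F=RGRG U=WWBR R=YBYR D=GOYY L=GWOW
After move 3 (F'): F=GGRR U=WWYY R=OBGR D=WWYY L=GROB
Query 1: D[3] = Y
Query 2: L[1] = R
Query 3: B[0] = O
Query 4: D[0] = W
Query 5: D[2] = Y

Answer: Y R O W Y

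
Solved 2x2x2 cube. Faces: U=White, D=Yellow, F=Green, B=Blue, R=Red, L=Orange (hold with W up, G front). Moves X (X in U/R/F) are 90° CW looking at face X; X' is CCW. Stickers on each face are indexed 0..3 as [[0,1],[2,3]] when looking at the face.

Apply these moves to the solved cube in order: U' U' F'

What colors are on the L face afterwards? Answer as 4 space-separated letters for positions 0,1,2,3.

After move 1 (U'): U=WWWW F=OOGG R=GGRR B=RRBB L=BBOO
After move 2 (U'): U=WWWW F=BBGG R=OORR B=GGBB L=RROO
After move 3 (F'): F=BGBG U=WWOR R=YOYR D=ROYY L=RWOW
Query: L face = RWOW

Answer: R W O W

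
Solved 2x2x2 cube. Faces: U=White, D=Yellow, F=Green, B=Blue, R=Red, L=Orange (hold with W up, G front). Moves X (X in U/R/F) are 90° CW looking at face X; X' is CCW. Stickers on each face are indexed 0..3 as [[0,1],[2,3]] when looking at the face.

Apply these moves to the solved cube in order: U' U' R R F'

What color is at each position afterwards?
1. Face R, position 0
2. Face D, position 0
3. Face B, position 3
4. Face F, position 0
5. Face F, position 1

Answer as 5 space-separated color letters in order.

Answer: W R B B G

Derivation:
After move 1 (U'): U=WWWW F=OOGG R=GGRR B=RRBB L=BBOO
After move 2 (U'): U=WWWW F=BBGG R=OORR B=GGBB L=RROO
After move 3 (R): R=RORO U=WBWG F=BYGY D=YBYG B=WGWB
After move 4 (R): R=RROO U=WYWY F=BBGG D=YWYW B=GGBB
After move 5 (F'): F=BGBG U=WYRO R=WRYO D=ROYW L=RYOW
Query 1: R[0] = W
Query 2: D[0] = R
Query 3: B[3] = B
Query 4: F[0] = B
Query 5: F[1] = G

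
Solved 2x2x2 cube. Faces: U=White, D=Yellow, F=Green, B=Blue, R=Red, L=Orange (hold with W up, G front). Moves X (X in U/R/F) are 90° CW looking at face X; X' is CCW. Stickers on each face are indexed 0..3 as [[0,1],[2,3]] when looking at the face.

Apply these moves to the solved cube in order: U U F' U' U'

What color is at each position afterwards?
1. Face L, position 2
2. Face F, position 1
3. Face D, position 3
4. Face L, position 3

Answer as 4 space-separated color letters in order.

Answer: O G Y W

Derivation:
After move 1 (U): U=WWWW F=RRGG R=BBRR B=OOBB L=GGOO
After move 2 (U): U=WWWW F=BBGG R=OORR B=GGBB L=RROO
After move 3 (F'): F=BGBG U=WWOR R=YOYR D=ROYY L=RWOW
After move 4 (U'): U=WRWO F=RWBG R=BGYR B=YOBB L=GGOW
After move 5 (U'): U=ROWW F=GGBG R=RWYR B=BGBB L=YOOW
Query 1: L[2] = O
Query 2: F[1] = G
Query 3: D[3] = Y
Query 4: L[3] = W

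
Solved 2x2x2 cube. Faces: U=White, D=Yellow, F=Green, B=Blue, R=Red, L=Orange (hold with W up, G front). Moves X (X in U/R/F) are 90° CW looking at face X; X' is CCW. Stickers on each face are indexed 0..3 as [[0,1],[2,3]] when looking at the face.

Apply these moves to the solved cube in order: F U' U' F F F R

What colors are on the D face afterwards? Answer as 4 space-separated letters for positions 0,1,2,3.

After move 1 (F): F=GGGG U=WWOO R=WRWR D=RRYY L=OYOY
After move 2 (U'): U=WOWO F=OYGG R=GGWR B=WRBB L=BBOY
After move 3 (U'): U=OOWW F=BBGG R=OYWR B=GGBB L=WROY
After move 4 (F): F=GBGB U=OOYR R=WYWR D=WOYY L=WROR
After move 5 (F): F=GGBB U=OORR R=YYRR D=WWYY L=WWOO
After move 6 (F): F=BGBG U=OOOW R=RYRR D=RYYY L=WWOW
After move 7 (R): R=RRRY U=OGOG F=BYBY D=RBYG B=WGOB
Query: D face = RBYG

Answer: R B Y G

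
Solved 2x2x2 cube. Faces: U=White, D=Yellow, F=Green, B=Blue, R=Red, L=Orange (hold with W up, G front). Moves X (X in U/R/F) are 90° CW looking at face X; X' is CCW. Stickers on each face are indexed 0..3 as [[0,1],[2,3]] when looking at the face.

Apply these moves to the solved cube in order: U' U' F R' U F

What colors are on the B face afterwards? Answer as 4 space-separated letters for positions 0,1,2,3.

Answer: R Y O B

Derivation:
After move 1 (U'): U=WWWW F=OOGG R=GGRR B=RRBB L=BBOO
After move 2 (U'): U=WWWW F=BBGG R=OORR B=GGBB L=RROO
After move 3 (F): F=GBGB U=WWOR R=WOWR D=ROYY L=RYOY
After move 4 (R'): R=ORWW U=WBOG F=GWGR D=RBYB B=YGOB
After move 5 (U): U=OWGB F=ORGR R=YGWW B=RYOB L=GWOY
After move 6 (F): F=GORR U=OWYW R=GGBW D=WYYB L=GROB
Query: B face = RYOB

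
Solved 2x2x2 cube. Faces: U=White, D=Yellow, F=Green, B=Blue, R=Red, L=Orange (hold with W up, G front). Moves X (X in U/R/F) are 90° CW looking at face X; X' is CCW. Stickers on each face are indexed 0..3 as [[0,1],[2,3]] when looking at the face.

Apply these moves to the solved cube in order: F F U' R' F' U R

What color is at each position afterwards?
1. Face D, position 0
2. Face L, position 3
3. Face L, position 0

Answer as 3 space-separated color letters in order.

Answer: B W Y

Derivation:
After move 1 (F): F=GGGG U=WWOO R=WRWR D=RRYY L=OYOY
After move 2 (F): F=GGGG U=WWYY R=OROR D=WWYY L=OROR
After move 3 (U'): U=WYWY F=ORGG R=GGOR B=ORBB L=BBOR
After move 4 (R'): R=GRGO U=WBWO F=OYGY D=WRYG B=YRWB
After move 5 (F'): F=YYOG U=WBGG R=RRWO D=BRYG L=BOOW
After move 6 (U): U=GWGB F=RROG R=YRWO B=BOWB L=YYOW
After move 7 (R): R=WYOR U=GRGG F=RROG D=BWYB B=BOWB
Query 1: D[0] = B
Query 2: L[3] = W
Query 3: L[0] = Y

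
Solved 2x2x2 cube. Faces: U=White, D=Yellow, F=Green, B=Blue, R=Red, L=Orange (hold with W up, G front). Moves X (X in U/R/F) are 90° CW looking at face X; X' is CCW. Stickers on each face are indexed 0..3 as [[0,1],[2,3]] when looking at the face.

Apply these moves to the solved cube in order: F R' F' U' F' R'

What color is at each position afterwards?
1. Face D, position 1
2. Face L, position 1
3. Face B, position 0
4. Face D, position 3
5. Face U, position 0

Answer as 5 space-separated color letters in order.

Answer: G R G G B

Derivation:
After move 1 (F): F=GGGG U=WWOO R=WRWR D=RRYY L=OYOY
After move 2 (R'): R=RRWW U=WBOB F=GWGO D=RGYG B=YBRB
After move 3 (F'): F=WOGG U=WBRW R=GRRW D=YYYG L=OBOO
After move 4 (U'): U=BWWR F=OBGG R=WORW B=GRRB L=YBOO
After move 5 (F'): F=BGOG U=BWWR R=YOYW D=BOYG L=YROW
After move 6 (R'): R=OWYY U=BRWG F=BWOR D=BGYG B=GROB
Query 1: D[1] = G
Query 2: L[1] = R
Query 3: B[0] = G
Query 4: D[3] = G
Query 5: U[0] = B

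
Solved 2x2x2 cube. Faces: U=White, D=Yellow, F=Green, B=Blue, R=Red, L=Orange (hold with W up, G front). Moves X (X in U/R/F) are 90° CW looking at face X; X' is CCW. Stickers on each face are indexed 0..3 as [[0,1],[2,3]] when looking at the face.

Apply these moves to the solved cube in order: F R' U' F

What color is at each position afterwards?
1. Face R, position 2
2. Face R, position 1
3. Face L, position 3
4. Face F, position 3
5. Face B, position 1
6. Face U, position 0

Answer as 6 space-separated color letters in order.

Answer: O W G Y R B

Derivation:
After move 1 (F): F=GGGG U=WWOO R=WRWR D=RRYY L=OYOY
After move 2 (R'): R=RRWW U=WBOB F=GWGO D=RGYG B=YBRB
After move 3 (U'): U=BBWO F=OYGO R=GWWW B=RRRB L=YBOY
After move 4 (F): F=GOOY U=BBYB R=WWOW D=WGYG L=YROG
Query 1: R[2] = O
Query 2: R[1] = W
Query 3: L[3] = G
Query 4: F[3] = Y
Query 5: B[1] = R
Query 6: U[0] = B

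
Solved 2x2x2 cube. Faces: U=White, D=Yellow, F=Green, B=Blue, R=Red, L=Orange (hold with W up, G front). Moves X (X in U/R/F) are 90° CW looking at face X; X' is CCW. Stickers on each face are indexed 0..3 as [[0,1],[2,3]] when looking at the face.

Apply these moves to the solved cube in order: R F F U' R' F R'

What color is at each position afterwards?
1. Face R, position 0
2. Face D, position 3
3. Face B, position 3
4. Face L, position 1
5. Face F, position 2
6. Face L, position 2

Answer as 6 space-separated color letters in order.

After move 1 (R): R=RRRR U=WGWG F=GYGY D=YBYB B=WBWB
After move 2 (F): F=GGYY U=WGOO R=WRGR D=RRYB L=OYOB
After move 3 (F): F=YGYG U=WGBY R=OROR D=GWYB L=OROR
After move 4 (U'): U=GYWB F=ORYG R=YGOR B=ORWB L=WBOR
After move 5 (R'): R=GRYO U=GWWO F=OYYB D=GRYG B=BRWB
After move 6 (F): F=YOBY U=GWRB R=WROO D=YGYG L=WGOR
After move 7 (R'): R=ROWO U=GWRB F=YWBB D=YOYY B=GRGB
Query 1: R[0] = R
Query 2: D[3] = Y
Query 3: B[3] = B
Query 4: L[1] = G
Query 5: F[2] = B
Query 6: L[2] = O

Answer: R Y B G B O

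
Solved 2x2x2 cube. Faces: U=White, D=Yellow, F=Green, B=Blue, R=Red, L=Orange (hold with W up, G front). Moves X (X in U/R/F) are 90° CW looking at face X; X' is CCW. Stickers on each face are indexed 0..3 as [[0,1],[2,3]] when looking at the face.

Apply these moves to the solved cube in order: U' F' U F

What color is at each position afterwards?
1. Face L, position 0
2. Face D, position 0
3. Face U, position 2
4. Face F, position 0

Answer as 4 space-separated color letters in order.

After move 1 (U'): U=WWWW F=OOGG R=GGRR B=RRBB L=BBOO
After move 2 (F'): F=OGOG U=WWGR R=YGYR D=BOYY L=BWOW
After move 3 (U): U=GWRW F=YGOG R=RRYR B=BWBB L=OGOW
After move 4 (F): F=OYGG U=GWWG R=RRWR D=YRYY L=OBOO
Query 1: L[0] = O
Query 2: D[0] = Y
Query 3: U[2] = W
Query 4: F[0] = O

Answer: O Y W O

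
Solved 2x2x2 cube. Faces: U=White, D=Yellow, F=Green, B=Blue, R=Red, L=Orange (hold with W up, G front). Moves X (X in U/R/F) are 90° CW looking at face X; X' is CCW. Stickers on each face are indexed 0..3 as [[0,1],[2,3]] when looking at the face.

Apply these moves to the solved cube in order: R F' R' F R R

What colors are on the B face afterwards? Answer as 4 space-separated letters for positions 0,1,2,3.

After move 1 (R): R=RRRR U=WGWG F=GYGY D=YBYB B=WBWB
After move 2 (F'): F=YYGG U=WGRR R=BRYR D=OOYB L=OGOW
After move 3 (R'): R=RRBY U=WWRW F=YGGR D=OYYG B=BBOB
After move 4 (F): F=GYRG U=WWWG R=RRWY D=BRYG L=OOOY
After move 5 (R): R=WRYR U=WYWG F=GRRG D=BOYB B=GBWB
After move 6 (R): R=YWRR U=WRWG F=GORB D=BWYG B=GBYB
Query: B face = GBYB

Answer: G B Y B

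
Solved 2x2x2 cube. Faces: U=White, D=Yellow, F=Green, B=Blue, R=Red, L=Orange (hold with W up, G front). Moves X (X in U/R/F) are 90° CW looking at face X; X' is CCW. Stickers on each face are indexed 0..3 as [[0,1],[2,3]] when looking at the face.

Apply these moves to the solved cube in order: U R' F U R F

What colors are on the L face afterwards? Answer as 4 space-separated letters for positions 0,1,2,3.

After move 1 (U): U=WWWW F=RRGG R=BBRR B=OOBB L=GGOO
After move 2 (R'): R=BRBR U=WBWO F=RWGW D=YRYG B=YOYB
After move 3 (F): F=GRWW U=WBOG R=WROR D=BBYG L=GYOR
After move 4 (U): U=OWGB F=WRWW R=YOOR B=GYYB L=GROR
After move 5 (R): R=OYRO U=ORGW F=WBWG D=BYYG B=BYWB
After move 6 (F): F=WWGB U=ORRR R=GYWO D=ROYG L=GBOY
Query: L face = GBOY

Answer: G B O Y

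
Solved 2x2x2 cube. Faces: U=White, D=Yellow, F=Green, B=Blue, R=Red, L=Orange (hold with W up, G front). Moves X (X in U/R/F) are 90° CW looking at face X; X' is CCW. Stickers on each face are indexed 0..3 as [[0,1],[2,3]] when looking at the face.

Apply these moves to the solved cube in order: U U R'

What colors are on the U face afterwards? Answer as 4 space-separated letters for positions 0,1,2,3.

Answer: W B W G

Derivation:
After move 1 (U): U=WWWW F=RRGG R=BBRR B=OOBB L=GGOO
After move 2 (U): U=WWWW F=BBGG R=OORR B=GGBB L=RROO
After move 3 (R'): R=OROR U=WBWG F=BWGW D=YBYG B=YGYB
Query: U face = WBWG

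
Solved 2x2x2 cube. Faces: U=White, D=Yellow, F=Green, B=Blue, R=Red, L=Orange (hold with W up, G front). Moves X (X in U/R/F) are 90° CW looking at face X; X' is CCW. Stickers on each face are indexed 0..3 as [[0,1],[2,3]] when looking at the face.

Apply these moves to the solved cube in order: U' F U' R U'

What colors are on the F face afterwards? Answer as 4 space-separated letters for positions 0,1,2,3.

Answer: R R G Y

Derivation:
After move 1 (U'): U=WWWW F=OOGG R=GGRR B=RRBB L=BBOO
After move 2 (F): F=GOGO U=WWOB R=WGWR D=RGYY L=BYOY
After move 3 (U'): U=WBWO F=BYGO R=GOWR B=WGBB L=RROY
After move 4 (R): R=WGRO U=WYWO F=BGGY D=RBYW B=OGBB
After move 5 (U'): U=YOWW F=RRGY R=BGRO B=WGBB L=OGOY
Query: F face = RRGY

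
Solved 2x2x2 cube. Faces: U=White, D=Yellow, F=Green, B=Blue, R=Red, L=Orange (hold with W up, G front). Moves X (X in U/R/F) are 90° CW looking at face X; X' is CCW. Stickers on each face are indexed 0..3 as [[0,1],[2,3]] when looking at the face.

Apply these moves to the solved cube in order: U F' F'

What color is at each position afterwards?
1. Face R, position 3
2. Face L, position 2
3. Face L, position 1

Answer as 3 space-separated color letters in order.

Answer: R O R

Derivation:
After move 1 (U): U=WWWW F=RRGG R=BBRR B=OOBB L=GGOO
After move 2 (F'): F=RGRG U=WWBR R=YBYR D=GOYY L=GWOW
After move 3 (F'): F=GGRR U=WWYY R=OBGR D=WWYY L=GROB
Query 1: R[3] = R
Query 2: L[2] = O
Query 3: L[1] = R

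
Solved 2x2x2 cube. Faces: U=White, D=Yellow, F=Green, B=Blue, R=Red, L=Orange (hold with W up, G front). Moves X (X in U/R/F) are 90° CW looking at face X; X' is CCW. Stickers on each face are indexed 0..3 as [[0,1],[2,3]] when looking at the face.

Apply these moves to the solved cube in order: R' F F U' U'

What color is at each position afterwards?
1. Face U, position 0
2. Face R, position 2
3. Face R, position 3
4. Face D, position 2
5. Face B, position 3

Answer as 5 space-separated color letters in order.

Answer: Y O R Y B

Derivation:
After move 1 (R'): R=RRRR U=WBWB F=GWGW D=YGYG B=YBYB
After move 2 (F): F=GGWW U=WBOO R=WRBR D=RRYG L=OYOG
After move 3 (F): F=WGWG U=WBGY R=OROR D=BWYG L=OROR
After move 4 (U'): U=BYWG F=ORWG R=WGOR B=ORYB L=YBOR
After move 5 (U'): U=YGBW F=YBWG R=OROR B=WGYB L=OROR
Query 1: U[0] = Y
Query 2: R[2] = O
Query 3: R[3] = R
Query 4: D[2] = Y
Query 5: B[3] = B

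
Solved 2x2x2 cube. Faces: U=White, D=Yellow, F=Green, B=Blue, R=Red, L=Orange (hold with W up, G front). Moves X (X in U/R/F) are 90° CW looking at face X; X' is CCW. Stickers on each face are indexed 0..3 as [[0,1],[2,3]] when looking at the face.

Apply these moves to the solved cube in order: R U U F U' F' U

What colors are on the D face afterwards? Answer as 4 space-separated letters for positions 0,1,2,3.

Answer: Y B Y B

Derivation:
After move 1 (R): R=RRRR U=WGWG F=GYGY D=YBYB B=WBWB
After move 2 (U): U=WWGG F=RRGY R=WBRR B=OOWB L=GYOO
After move 3 (U): U=GWGW F=WBGY R=OORR B=GYWB L=RROO
After move 4 (F): F=GWYB U=GWOR R=GOWR D=ROYB L=RYOB
After move 5 (U'): U=WRGO F=RYYB R=GWWR B=GOWB L=GYOB
After move 6 (F'): F=YBRY U=WRGW R=OWRR D=YBYB L=GOOG
After move 7 (U): U=GWWR F=OWRY R=GORR B=GOWB L=YBOG
Query: D face = YBYB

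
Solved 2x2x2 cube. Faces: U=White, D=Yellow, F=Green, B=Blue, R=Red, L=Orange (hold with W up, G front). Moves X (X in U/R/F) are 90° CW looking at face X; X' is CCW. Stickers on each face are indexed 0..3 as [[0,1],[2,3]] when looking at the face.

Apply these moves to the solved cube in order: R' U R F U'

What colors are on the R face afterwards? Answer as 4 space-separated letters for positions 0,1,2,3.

Answer: G R W B

Derivation:
After move 1 (R'): R=RRRR U=WBWB F=GWGW D=YGYG B=YBYB
After move 2 (U): U=WWBB F=RRGW R=YBRR B=OOYB L=GWOO
After move 3 (R): R=RYRB U=WRBW F=RGGG D=YYYO B=BOWB
After move 4 (F): F=GRGG U=WROW R=BYWB D=RRYO L=GYOY
After move 5 (U'): U=RWWO F=GYGG R=GRWB B=BYWB L=BOOY
Query: R face = GRWB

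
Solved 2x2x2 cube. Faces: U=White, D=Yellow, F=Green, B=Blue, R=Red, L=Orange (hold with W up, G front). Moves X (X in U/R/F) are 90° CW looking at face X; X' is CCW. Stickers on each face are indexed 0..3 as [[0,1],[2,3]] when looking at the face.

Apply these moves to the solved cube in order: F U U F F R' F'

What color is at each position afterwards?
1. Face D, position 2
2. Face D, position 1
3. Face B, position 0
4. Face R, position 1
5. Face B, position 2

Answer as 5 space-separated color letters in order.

After move 1 (F): F=GGGG U=WWOO R=WRWR D=RRYY L=OYOY
After move 2 (U): U=OWOW F=WRGG R=BBWR B=OYBB L=GGOY
After move 3 (U): U=OOWW F=BBGG R=OYWR B=GGBB L=WROY
After move 4 (F): F=GBGB U=OOYR R=WYWR D=WOYY L=WROR
After move 5 (F): F=GGBB U=OORR R=YYRR D=WWYY L=WWOO
After move 6 (R'): R=YRYR U=OBRG F=GOBR D=WGYB B=YGWB
After move 7 (F'): F=ORGB U=OBYY R=GRWR D=WOYB L=WGOR
Query 1: D[2] = Y
Query 2: D[1] = O
Query 3: B[0] = Y
Query 4: R[1] = R
Query 5: B[2] = W

Answer: Y O Y R W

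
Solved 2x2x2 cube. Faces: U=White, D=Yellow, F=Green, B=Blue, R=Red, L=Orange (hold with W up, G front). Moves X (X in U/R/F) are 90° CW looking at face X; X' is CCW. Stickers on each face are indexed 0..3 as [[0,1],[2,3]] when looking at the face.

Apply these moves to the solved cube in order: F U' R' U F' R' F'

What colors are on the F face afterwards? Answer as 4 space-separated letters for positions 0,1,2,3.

Answer: W G R G

Derivation:
After move 1 (F): F=GGGG U=WWOO R=WRWR D=RRYY L=OYOY
After move 2 (U'): U=WOWO F=OYGG R=GGWR B=WRBB L=BBOY
After move 3 (R'): R=GRGW U=WBWW F=OOGO D=RYYG B=YRRB
After move 4 (U): U=WWWB F=GRGO R=YRGW B=BBRB L=OOOY
After move 5 (F'): F=ROGG U=WWYG R=YRRW D=OYYG L=OBOW
After move 6 (R'): R=RWYR U=WRYB F=RWGG D=OOYG B=GBYB
After move 7 (F'): F=WGRG U=WRRY R=OWOR D=BWYG L=OBOY
Query: F face = WGRG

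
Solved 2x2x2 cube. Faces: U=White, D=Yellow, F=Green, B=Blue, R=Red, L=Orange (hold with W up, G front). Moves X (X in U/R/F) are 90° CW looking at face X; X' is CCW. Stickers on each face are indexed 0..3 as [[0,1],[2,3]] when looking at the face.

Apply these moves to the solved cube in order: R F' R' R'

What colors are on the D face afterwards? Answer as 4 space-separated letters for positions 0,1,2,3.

Answer: O G Y R

Derivation:
After move 1 (R): R=RRRR U=WGWG F=GYGY D=YBYB B=WBWB
After move 2 (F'): F=YYGG U=WGRR R=BRYR D=OOYB L=OGOW
After move 3 (R'): R=RRBY U=WWRW F=YGGR D=OYYG B=BBOB
After move 4 (R'): R=RYRB U=WORB F=YWGW D=OGYR B=GBYB
Query: D face = OGYR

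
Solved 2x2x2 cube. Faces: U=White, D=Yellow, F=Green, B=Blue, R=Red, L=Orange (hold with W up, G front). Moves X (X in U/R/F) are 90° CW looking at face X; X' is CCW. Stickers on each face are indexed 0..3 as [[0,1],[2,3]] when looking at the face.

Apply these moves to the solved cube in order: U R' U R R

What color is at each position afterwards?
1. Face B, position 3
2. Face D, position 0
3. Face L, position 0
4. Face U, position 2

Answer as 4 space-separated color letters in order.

After move 1 (U): U=WWWW F=RRGG R=BBRR B=OOBB L=GGOO
After move 2 (R'): R=BRBR U=WBWO F=RWGW D=YRYG B=YOYB
After move 3 (U): U=WWOB F=BRGW R=YOBR B=GGYB L=RWOO
After move 4 (R): R=BYRO U=WROW F=BRGG D=YYYG B=BGWB
After move 5 (R): R=RBOY U=WROG F=BYGG D=YWYB B=WGRB
Query 1: B[3] = B
Query 2: D[0] = Y
Query 3: L[0] = R
Query 4: U[2] = O

Answer: B Y R O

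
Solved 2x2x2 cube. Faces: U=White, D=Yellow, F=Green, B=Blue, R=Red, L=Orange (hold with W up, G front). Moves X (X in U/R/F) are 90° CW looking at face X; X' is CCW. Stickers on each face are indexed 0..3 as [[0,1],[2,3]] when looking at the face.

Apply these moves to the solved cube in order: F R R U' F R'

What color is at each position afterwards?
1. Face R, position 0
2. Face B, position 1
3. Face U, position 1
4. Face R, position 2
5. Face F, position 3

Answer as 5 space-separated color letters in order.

Answer: B W G W B

Derivation:
After move 1 (F): F=GGGG U=WWOO R=WRWR D=RRYY L=OYOY
After move 2 (R): R=WWRR U=WGOG F=GRGY D=RBYB B=OBWB
After move 3 (R): R=RWRW U=WROY F=GBGB D=RWYO B=GBGB
After move 4 (U'): U=RYWO F=OYGB R=GBRW B=RWGB L=GBOY
After move 5 (F): F=GOBY U=RYYB R=WBOW D=RGYO L=GROW
After move 6 (R'): R=BWWO U=RGYR F=GYBB D=ROYY B=OWGB
Query 1: R[0] = B
Query 2: B[1] = W
Query 3: U[1] = G
Query 4: R[2] = W
Query 5: F[3] = B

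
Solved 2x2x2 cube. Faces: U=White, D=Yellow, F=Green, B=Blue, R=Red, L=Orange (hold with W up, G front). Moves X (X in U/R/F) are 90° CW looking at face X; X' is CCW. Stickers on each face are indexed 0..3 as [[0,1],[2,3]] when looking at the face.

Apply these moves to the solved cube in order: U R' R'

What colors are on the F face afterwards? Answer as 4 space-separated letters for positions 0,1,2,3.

After move 1 (U): U=WWWW F=RRGG R=BBRR B=OOBB L=GGOO
After move 2 (R'): R=BRBR U=WBWO F=RWGW D=YRYG B=YOYB
After move 3 (R'): R=RRBB U=WYWY F=RBGO D=YWYW B=GORB
Query: F face = RBGO

Answer: R B G O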